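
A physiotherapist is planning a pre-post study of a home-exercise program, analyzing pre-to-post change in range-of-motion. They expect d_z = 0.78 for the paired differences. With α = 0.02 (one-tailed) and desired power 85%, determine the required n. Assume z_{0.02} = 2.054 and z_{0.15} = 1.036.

n = 16 pairs

For a paired (one-sample on differences) test: n = ((z_{α} + z_β) / d)².
z_{α} + z_β = 2.054 + 1.036 = 3.090.
n = (3.090 / 0.78)² = 3.962² = 15.69.
Round up.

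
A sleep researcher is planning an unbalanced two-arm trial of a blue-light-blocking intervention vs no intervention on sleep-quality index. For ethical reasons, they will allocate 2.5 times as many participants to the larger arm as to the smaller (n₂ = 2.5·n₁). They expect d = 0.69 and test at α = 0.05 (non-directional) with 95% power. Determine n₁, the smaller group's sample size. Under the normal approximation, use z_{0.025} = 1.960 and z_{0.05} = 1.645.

With allocation ratio k = n₂/n₁ = 2.5, Var(x̄₁−x̄₂) = σ²(1/n₁ + 1/(k·n₁)) = σ²·(k+1)/(k·n₁).
So n₁ = (1 + 1/k)·((z_{α/2} + z_β)/d)² = 1.400 × (3.605/0.69)².
n₁ = 1.400 × 27.30 = 38.2.
Round up: n₁ = 39, giving n₂ = ⌈2.5 × 39⌉ = ⌈97.5⌉ = 98.

n₁ = 39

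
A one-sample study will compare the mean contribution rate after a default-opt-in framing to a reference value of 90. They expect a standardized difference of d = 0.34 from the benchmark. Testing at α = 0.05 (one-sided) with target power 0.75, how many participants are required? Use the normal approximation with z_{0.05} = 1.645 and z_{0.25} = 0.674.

n = 47

For a one-sample test: n = ((z_{α} + z_β) / d)².
z_{α} + z_β = 1.645 + 0.674 = 2.319.
n = (2.319 / 0.34)² = 6.821² = 46.52.
Round up.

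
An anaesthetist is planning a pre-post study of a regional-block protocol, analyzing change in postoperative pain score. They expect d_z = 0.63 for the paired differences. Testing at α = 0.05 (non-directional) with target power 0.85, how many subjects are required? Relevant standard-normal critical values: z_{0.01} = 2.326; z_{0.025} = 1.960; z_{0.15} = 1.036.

n = 23 pairs

For a paired (one-sample on differences) test: n = ((z_{α/2} + z_β) / d)².
z_{α/2} + z_β = 1.960 + 1.036 = 2.996.
n = (2.996 / 0.63)² = 4.756² = 22.62.
Round up.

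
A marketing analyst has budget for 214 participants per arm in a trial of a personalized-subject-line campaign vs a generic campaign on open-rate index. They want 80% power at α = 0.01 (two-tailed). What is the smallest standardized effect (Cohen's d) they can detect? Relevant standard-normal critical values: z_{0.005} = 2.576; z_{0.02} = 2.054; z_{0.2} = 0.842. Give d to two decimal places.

d_min ≈ 0.33

For two independent groups of n = 214 each: d_min = (z_{α/2} + z_β)·√(2/n).
z-sum = 2.576 + 0.842 = 3.418.
d_min = 3.418 × √(2/214) = 3.418 × 0.0967 = 0.330.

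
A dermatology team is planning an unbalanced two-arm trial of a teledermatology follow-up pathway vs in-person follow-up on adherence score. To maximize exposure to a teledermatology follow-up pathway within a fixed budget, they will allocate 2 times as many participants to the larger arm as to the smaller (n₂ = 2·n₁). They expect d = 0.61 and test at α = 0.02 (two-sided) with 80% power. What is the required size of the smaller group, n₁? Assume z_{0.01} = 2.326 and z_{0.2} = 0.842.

With allocation ratio k = n₂/n₁ = 2, Var(x̄₁−x̄₂) = σ²(1/n₁ + 1/(k·n₁)) = σ²·(k+1)/(k·n₁).
So n₁ = (1 + 1/k)·((z_{α/2} + z_β)/d)² = 1.500 × (3.168/0.61)².
n₁ = 1.500 × 26.97 = 40.5.
Round up: n₁ = 41, giving n₂ = 2 × 41 = 82.

n₁ = 41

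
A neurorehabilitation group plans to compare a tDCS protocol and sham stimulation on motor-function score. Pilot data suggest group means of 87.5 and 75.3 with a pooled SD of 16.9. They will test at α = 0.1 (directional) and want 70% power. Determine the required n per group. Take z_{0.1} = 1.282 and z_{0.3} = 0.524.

n = 13 per group

Cohen's d = |M₁ − M₂| / SD_pooled = |87.5 − 75.3| / 16.9 = 12.2 / 16.9 = 0.722.
For two independent groups with equal n: n = 2·((z_{α} + z_β) / d)².
z_{α} + z_β = 1.282 + 0.524 = 1.806.
n = 2 × (1.806 / 0.722)² = 2 × 2.501² = 2 × 6.26 = 12.5.
Round up to the next whole participant.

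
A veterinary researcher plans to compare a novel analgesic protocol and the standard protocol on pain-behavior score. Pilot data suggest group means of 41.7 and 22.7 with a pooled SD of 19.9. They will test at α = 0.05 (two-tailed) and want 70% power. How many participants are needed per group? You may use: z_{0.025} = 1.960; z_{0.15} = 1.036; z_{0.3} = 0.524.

Cohen's d = |M₁ − M₂| / SD_pooled = |41.7 − 22.7| / 19.9 = 19.0 / 19.9 = 0.955.
For two independent groups with equal n: n = 2·((z_{α/2} + z_β) / d)².
z_{α/2} + z_β = 1.960 + 0.524 = 2.484.
n = 2 × (2.484 / 0.955)² = 2 × 2.601² = 2 × 6.77 = 13.5.
Round up to the next whole participant.

n = 14 per group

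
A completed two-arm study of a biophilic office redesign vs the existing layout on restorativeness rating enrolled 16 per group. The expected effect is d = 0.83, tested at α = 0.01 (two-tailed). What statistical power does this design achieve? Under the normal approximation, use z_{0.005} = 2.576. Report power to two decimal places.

For two equal groups, power = Φ(d·√(n/2) − z_{α/2}).
d·√(n/2) = 0.83 × √(16/2) = 0.83 × 2.828 = 2.348.
z_β = 2.348 − 2.576 = -0.228.
Power = Φ(-0.228) = 0.410.

power ≈ 0.41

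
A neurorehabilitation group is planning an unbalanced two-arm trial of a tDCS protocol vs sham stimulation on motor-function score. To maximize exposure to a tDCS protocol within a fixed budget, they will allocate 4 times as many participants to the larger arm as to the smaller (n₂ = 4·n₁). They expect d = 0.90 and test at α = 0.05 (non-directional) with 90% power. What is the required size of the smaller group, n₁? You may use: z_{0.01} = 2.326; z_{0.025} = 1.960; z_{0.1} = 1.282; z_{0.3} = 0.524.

n₁ = 17

With allocation ratio k = n₂/n₁ = 4, Var(x̄₁−x̄₂) = σ²(1/n₁ + 1/(k·n₁)) = σ²·(k+1)/(k·n₁).
So n₁ = (1 + 1/k)·((z_{α/2} + z_β)/d)² = 1.250 × (3.242/0.90)².
n₁ = 1.250 × 12.98 = 16.2.
Round up: n₁ = 17, giving n₂ = 4 × 17 = 68.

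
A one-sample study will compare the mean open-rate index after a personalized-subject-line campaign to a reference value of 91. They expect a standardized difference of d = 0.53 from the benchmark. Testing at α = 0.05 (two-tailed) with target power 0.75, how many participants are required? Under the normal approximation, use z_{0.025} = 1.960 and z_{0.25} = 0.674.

For a one-sample test: n = ((z_{α/2} + z_β) / d)².
z_{α/2} + z_β = 1.960 + 0.674 = 2.634.
n = (2.634 / 0.53)² = 4.970² = 24.70.
Round up.

n = 25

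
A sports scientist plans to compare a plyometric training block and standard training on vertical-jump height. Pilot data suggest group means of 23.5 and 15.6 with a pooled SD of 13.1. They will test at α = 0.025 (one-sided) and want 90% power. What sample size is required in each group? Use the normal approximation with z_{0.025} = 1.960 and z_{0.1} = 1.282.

n = 58 per group

Cohen's d = |M₁ − M₂| / SD_pooled = |23.5 − 15.6| / 13.1 = 7.9 / 13.1 = 0.603.
For two independent groups with equal n: n = 2·((z_{α} + z_β) / d)².
z_{α} + z_β = 1.960 + 1.282 = 3.242.
n = 2 × (3.242 / 0.603)² = 2 × 5.376² = 2 × 28.91 = 57.8.
Round up to the next whole participant.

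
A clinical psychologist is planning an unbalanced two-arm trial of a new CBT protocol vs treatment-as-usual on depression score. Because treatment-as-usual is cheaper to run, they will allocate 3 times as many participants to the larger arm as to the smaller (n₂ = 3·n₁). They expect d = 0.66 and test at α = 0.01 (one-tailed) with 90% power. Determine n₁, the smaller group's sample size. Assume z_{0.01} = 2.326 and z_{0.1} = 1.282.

With allocation ratio k = n₂/n₁ = 3, Var(x̄₁−x̄₂) = σ²(1/n₁ + 1/(k·n₁)) = σ²·(k+1)/(k·n₁).
So n₁ = (1 + 1/k)·((z_{α} + z_β)/d)² = 1.333 × (3.608/0.66)².
n₁ = 1.333 × 29.88 = 39.8.
Round up: n₁ = 40, giving n₂ = 3 × 40 = 120.

n₁ = 40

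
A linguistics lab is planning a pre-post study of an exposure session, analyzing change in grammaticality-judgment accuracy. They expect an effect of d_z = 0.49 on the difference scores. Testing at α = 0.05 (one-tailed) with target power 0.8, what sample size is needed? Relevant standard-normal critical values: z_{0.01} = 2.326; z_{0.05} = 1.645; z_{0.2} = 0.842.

For a paired (one-sample on differences) test: n = ((z_{α} + z_β) / d)².
z_{α} + z_β = 1.645 + 0.842 = 2.487.
n = (2.487 / 0.49)² = 5.076² = 25.76.
Round up.

n = 26 pairs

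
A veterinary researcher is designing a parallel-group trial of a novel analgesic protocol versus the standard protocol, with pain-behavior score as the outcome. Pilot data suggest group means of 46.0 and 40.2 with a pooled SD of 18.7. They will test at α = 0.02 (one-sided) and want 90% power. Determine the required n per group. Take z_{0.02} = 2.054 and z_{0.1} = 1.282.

n = 232 per group

Cohen's d = |M₁ − M₂| / SD_pooled = |46.0 − 40.2| / 18.7 = 5.8 / 18.7 = 0.310.
For two independent groups with equal n: n = 2·((z_{α} + z_β) / d)².
z_{α} + z_β = 2.054 + 1.282 = 3.336.
n = 2 × (3.336 / 0.310)² = 2 × 10.761² = 2 × 115.81 = 231.6.
Round up to the next whole participant.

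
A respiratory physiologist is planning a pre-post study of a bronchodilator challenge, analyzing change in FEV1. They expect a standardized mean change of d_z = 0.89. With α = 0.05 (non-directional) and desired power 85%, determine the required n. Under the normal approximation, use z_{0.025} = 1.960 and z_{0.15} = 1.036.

n = 12 pairs

For a paired (one-sample on differences) test: n = ((z_{α/2} + z_β) / d)².
z_{α/2} + z_β = 1.960 + 1.036 = 2.996.
n = (2.996 / 0.89)² = 3.366² = 11.33.
Round up.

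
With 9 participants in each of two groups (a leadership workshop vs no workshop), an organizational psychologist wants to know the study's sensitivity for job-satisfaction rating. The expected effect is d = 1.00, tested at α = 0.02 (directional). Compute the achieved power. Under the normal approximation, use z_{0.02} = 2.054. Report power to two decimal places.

power ≈ 0.53

For two equal groups, power = Φ(d·√(n/2) − z_{α}).
d·√(n/2) = 1.00 × √(9/2) = 1.00 × 2.121 = 2.121.
z_β = 2.121 − 2.054 = 0.067.
Power = Φ(0.067) = 0.527.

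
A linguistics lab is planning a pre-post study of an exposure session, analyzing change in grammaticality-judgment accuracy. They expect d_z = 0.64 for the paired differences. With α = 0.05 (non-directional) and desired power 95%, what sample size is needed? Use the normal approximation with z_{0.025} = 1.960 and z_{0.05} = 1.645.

n = 32 pairs

For a paired (one-sample on differences) test: n = ((z_{α/2} + z_β) / d)².
z_{α/2} + z_β = 1.960 + 1.645 = 3.605.
n = (3.605 / 0.64)² = 5.633² = 31.73.
Round up.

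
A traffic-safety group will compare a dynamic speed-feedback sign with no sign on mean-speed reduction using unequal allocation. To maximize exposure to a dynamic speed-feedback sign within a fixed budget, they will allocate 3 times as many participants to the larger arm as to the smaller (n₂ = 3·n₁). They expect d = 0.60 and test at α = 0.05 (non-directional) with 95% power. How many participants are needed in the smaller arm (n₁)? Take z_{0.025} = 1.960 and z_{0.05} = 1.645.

n₁ = 49

With allocation ratio k = n₂/n₁ = 3, Var(x̄₁−x̄₂) = σ²(1/n₁ + 1/(k·n₁)) = σ²·(k+1)/(k·n₁).
So n₁ = (1 + 1/k)·((z_{α/2} + z_β)/d)² = 1.333 × (3.605/0.60)².
n₁ = 1.333 × 36.10 = 48.1.
Round up: n₁ = 49, giving n₂ = 3 × 49 = 147.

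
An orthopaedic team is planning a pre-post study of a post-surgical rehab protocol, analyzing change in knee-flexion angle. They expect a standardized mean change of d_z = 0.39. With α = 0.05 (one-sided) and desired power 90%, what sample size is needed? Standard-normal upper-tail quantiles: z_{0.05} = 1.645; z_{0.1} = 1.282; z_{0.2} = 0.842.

n = 57 pairs

For a paired (one-sample on differences) test: n = ((z_{α} + z_β) / d)².
z_{α} + z_β = 1.645 + 1.282 = 2.927.
n = (2.927 / 0.39)² = 7.505² = 56.33.
Round up.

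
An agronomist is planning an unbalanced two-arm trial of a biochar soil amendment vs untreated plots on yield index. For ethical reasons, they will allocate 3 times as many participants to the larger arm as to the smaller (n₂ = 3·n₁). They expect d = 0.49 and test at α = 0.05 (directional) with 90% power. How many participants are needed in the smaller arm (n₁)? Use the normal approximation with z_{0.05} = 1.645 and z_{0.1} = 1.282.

With allocation ratio k = n₂/n₁ = 3, Var(x̄₁−x̄₂) = σ²(1/n₁ + 1/(k·n₁)) = σ²·(k+1)/(k·n₁).
So n₁ = (1 + 1/k)·((z_{α} + z_β)/d)² = 1.333 × (2.927/0.49)².
n₁ = 1.333 × 35.68 = 47.6.
Round up: n₁ = 48, giving n₂ = 3 × 48 = 144.

n₁ = 48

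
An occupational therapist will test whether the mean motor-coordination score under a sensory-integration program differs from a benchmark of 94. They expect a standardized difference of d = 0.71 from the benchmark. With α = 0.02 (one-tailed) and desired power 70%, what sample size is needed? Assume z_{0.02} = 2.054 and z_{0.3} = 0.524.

n = 14

For a one-sample test: n = ((z_{α} + z_β) / d)².
z_{α} + z_β = 2.054 + 0.524 = 2.578.
n = (2.578 / 0.71)² = 3.631² = 13.18.
Round up.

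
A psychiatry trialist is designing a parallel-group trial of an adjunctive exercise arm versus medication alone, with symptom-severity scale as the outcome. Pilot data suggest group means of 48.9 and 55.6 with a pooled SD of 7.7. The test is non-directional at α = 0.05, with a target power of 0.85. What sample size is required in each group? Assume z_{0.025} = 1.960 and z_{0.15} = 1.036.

Cohen's d = |M₁ − M₂| / SD_pooled = |48.9 − 55.6| / 7.7 = 6.7 / 7.7 = 0.870.
For two independent groups with equal n: n = 2·((z_{α/2} + z_β) / d)².
z_{α/2} + z_β = 1.960 + 1.036 = 2.996.
n = 2 × (2.996 / 0.870)² = 2 × 3.444² = 2 × 11.86 = 23.7.
Round up to the next whole participant.

n = 24 per group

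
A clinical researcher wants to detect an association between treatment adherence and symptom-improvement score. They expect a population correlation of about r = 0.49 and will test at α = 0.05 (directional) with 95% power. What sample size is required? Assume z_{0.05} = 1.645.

n = 41

Fisher's z: C = ½·ln((1+r)/(1−r)) = ½·ln(2.9216) = 0.5361.
n = ((z_{α} + z_β)/C)² + 3.
(1.645 + 1.645) / 0.5361 = 3.290 / 0.5361 = 6.137.
n = 6.137² + 3 = 37.66 + 3 = 40.7.
Round up.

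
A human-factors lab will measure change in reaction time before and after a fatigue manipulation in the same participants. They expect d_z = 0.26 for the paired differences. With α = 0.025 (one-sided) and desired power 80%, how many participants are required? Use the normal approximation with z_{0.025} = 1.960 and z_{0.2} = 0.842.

n = 117 pairs

For a paired (one-sample on differences) test: n = ((z_{α} + z_β) / d)².
z_{α} + z_β = 1.960 + 0.842 = 2.802.
n = (2.802 / 0.26)² = 10.777² = 116.14.
Round up.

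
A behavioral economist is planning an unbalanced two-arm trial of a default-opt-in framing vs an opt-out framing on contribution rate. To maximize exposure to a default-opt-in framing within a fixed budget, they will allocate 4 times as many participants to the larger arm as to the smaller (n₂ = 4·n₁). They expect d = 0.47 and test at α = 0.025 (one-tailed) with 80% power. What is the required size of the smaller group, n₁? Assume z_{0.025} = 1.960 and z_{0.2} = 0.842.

With allocation ratio k = n₂/n₁ = 4, Var(x̄₁−x̄₂) = σ²(1/n₁ + 1/(k·n₁)) = σ²·(k+1)/(k·n₁).
So n₁ = (1 + 1/k)·((z_{α} + z_β)/d)² = 1.250 × (2.802/0.47)².
n₁ = 1.250 × 35.54 = 44.4.
Round up: n₁ = 45, giving n₂ = 4 × 45 = 180.

n₁ = 45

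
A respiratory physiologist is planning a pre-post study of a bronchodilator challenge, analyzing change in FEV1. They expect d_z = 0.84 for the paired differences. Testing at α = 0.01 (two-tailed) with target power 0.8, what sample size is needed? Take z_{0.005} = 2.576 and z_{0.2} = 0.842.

n = 17 pairs

For a paired (one-sample on differences) test: n = ((z_{α/2} + z_β) / d)².
z_{α/2} + z_β = 2.576 + 0.842 = 3.418.
n = (3.418 / 0.84)² = 4.069² = 16.56.
Round up.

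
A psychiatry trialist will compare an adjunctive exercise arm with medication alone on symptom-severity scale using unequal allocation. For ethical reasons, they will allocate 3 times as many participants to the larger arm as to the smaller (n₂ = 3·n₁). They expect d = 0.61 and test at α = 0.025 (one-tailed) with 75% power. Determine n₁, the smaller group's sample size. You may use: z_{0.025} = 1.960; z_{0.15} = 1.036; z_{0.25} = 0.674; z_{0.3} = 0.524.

n₁ = 25

With allocation ratio k = n₂/n₁ = 3, Var(x̄₁−x̄₂) = σ²(1/n₁ + 1/(k·n₁)) = σ²·(k+1)/(k·n₁).
So n₁ = (1 + 1/k)·((z_{α} + z_β)/d)² = 1.333 × (2.634/0.61)².
n₁ = 1.333 × 18.65 = 24.9.
Round up: n₁ = 25, giving n₂ = 3 × 25 = 75.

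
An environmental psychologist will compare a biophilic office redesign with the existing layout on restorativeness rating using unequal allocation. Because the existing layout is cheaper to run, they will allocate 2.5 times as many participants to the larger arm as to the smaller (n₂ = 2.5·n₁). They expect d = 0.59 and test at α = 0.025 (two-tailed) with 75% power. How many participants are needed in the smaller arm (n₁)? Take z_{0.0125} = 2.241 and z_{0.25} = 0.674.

n₁ = 35

With allocation ratio k = n₂/n₁ = 2.5, Var(x̄₁−x̄₂) = σ²(1/n₁ + 1/(k·n₁)) = σ²·(k+1)/(k·n₁).
So n₁ = (1 + 1/k)·((z_{α/2} + z_β)/d)² = 1.400 × (2.915/0.59)².
n₁ = 1.400 × 24.41 = 34.2.
Round up: n₁ = 35, giving n₂ = ⌈2.5 × 35⌉ = ⌈87.5⌉ = 88.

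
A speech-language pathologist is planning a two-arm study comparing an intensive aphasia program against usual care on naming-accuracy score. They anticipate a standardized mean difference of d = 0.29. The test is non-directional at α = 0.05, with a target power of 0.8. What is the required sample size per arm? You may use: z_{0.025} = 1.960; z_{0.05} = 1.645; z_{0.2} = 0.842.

n = 187 per group

For two independent groups with equal n: n = 2·((z_{α/2} + z_β) / d)².
z_{α/2} + z_β = 1.960 + 0.842 = 2.802.
n = 2 × (2.802 / 0.29)² = 2 × 9.662² = 2 × 93.36 = 186.7.
Round up to the next whole participant.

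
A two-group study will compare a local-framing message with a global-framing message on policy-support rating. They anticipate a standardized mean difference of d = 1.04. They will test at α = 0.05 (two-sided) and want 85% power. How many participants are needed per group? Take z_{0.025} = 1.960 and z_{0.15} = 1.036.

n = 17 per group

For two independent groups with equal n: n = 2·((z_{α/2} + z_β) / d)².
z_{α/2} + z_β = 1.960 + 1.036 = 2.996.
n = 2 × (2.996 / 1.04)² = 2 × 2.881² = 2 × 8.30 = 16.6.
Round up to the next whole participant.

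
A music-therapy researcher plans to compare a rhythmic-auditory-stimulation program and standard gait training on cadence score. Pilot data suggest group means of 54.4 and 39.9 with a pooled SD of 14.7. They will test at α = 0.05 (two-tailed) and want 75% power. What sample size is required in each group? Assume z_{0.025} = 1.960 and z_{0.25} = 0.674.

Cohen's d = |M₁ − M₂| / SD_pooled = |54.4 − 39.9| / 14.7 = 14.5 / 14.7 = 0.986.
For two independent groups with equal n: n = 2·((z_{α/2} + z_β) / d)².
z_{α/2} + z_β = 1.960 + 0.674 = 2.634.
n = 2 × (2.634 / 0.986)² = 2 × 2.671² = 2 × 7.14 = 14.3.
Round up to the next whole participant.

n = 15 per group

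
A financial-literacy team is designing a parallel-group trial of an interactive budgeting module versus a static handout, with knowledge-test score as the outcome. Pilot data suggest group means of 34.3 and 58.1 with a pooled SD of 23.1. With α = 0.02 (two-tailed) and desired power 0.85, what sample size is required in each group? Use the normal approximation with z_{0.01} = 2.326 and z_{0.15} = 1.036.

n = 22 per group

Cohen's d = |M₁ − M₂| / SD_pooled = |34.3 − 58.1| / 23.1 = 23.8 / 23.1 = 1.030.
For two independent groups with equal n: n = 2·((z_{α/2} + z_β) / d)².
z_{α/2} + z_β = 2.326 + 1.036 = 3.362.
n = 2 × (3.362 / 1.030)² = 2 × 3.264² = 2 × 10.65 = 21.3.
Round up to the next whole participant.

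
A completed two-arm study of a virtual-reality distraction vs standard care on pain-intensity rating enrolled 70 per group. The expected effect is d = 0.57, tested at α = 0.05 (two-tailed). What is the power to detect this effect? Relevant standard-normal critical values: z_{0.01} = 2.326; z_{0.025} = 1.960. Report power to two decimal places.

power ≈ 0.92

For two equal groups, power = Φ(d·√(n/2) − z_{α/2}).
d·√(n/2) = 0.57 × √(70/2) = 0.57 × 5.916 = 3.372.
z_β = 3.372 − 1.960 = 1.412.
Power = Φ(1.412) = 0.921.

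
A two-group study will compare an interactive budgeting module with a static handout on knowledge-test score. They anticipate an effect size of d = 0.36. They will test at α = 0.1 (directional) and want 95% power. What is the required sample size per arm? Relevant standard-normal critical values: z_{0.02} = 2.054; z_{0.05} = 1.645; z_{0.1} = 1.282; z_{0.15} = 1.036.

n = 133 per group

For two independent groups with equal n: n = 2·((z_{α} + z_β) / d)².
z_{α} + z_β = 1.282 + 1.645 = 2.927.
n = 2 × (2.927 / 0.36)² = 2 × 8.131² = 2 × 66.11 = 132.2.
Round up to the next whole participant.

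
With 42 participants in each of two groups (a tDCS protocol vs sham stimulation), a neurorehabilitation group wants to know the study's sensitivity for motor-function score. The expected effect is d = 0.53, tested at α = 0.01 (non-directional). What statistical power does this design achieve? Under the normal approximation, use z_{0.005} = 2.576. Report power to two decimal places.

power ≈ 0.44

For two equal groups, power = Φ(d·√(n/2) − z_{α/2}).
d·√(n/2) = 0.53 × √(42/2) = 0.53 × 4.583 = 2.429.
z_β = 2.429 − 2.576 = -0.147.
Power = Φ(-0.147) = 0.441.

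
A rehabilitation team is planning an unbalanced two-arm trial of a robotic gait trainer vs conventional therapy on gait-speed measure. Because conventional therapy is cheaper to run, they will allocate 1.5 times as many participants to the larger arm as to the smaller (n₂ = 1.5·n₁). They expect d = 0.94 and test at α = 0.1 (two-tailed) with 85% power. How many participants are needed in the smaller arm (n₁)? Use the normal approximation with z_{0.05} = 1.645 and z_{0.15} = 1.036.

n₁ = 14

With allocation ratio k = n₂/n₁ = 1.5, Var(x̄₁−x̄₂) = σ²(1/n₁ + 1/(k·n₁)) = σ²·(k+1)/(k·n₁).
So n₁ = (1 + 1/k)·((z_{α/2} + z_β)/d)² = 1.667 × (2.681/0.94)².
n₁ = 1.667 × 8.13 = 13.6.
Round up: n₁ = 14, giving n₂ = 1.5 × 14 = 21.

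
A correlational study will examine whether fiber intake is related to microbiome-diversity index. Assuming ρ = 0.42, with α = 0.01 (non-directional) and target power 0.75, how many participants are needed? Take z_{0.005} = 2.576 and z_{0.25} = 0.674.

Fisher's z: C = ½·ln((1+r)/(1−r)) = ½·ln(2.4483) = 0.4477.
n = ((z_{α/2} + z_β)/C)² + 3.
(2.576 + 0.674) / 0.4477 = 3.250 / 0.4477 = 7.259.
n = 7.259² + 3 = 52.70 + 3 = 55.7.
Round up.

n = 56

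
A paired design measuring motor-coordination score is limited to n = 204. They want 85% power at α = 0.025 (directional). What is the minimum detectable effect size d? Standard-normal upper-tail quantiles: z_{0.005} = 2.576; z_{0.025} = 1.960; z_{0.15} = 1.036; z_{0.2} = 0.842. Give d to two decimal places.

For a single sample (or paired design) of n = 204: d_min = (z_{α} + z_β)/√n.
z-sum = 1.960 + 1.036 = 2.996.
d_min = 2.996 / √204 = 2.996 / 14.283 = 0.210.

d_min ≈ 0.21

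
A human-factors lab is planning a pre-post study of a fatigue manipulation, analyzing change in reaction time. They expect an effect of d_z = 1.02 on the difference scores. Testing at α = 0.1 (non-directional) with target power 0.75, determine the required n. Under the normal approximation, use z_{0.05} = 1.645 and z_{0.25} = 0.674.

n = 6 pairs

For a paired (one-sample on differences) test: n = ((z_{α/2} + z_β) / d)².
z_{α/2} + z_β = 1.645 + 0.674 = 2.319.
n = (2.319 / 1.02)² = 2.274² = 5.17.
Round up.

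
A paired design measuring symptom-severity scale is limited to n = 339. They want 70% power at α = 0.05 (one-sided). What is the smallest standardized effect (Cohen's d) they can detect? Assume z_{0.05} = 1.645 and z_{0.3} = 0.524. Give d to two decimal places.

d_min ≈ 0.12

For a single sample (or paired design) of n = 339: d_min = (z_{α} + z_β)/√n.
z-sum = 1.645 + 0.524 = 2.169.
d_min = 2.169 / √339 = 2.169 / 18.412 = 0.118.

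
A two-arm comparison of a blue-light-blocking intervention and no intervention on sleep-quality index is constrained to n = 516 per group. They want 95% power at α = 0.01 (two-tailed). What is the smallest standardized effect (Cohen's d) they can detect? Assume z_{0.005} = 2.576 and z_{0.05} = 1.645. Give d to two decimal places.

For two independent groups of n = 516 each: d_min = (z_{α/2} + z_β)·√(2/n).
z-sum = 2.576 + 1.645 = 4.221.
d_min = 4.221 × √(2/516) = 4.221 × 0.0623 = 0.263.

d_min ≈ 0.26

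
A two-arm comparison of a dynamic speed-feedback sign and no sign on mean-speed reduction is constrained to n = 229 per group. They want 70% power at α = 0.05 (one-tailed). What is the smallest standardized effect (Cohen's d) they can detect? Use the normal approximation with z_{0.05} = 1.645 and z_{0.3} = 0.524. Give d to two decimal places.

For two independent groups of n = 229 each: d_min = (z_{α} + z_β)·√(2/n).
z-sum = 1.645 + 0.524 = 2.169.
d_min = 2.169 × √(2/229) = 2.169 × 0.0935 = 0.203.

d_min ≈ 0.20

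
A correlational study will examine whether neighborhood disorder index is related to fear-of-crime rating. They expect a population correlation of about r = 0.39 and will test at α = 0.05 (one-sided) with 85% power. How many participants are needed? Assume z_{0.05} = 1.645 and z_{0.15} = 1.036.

n = 46

Fisher's z: C = ½·ln((1+r)/(1−r)) = ½·ln(2.2787) = 0.4118.
n = ((z_{α} + z_β)/C)² + 3.
(1.645 + 1.036) / 0.4118 = 2.681 / 0.4118 = 6.510.
n = 6.510² + 3 = 42.39 + 3 = 45.4.
Round up.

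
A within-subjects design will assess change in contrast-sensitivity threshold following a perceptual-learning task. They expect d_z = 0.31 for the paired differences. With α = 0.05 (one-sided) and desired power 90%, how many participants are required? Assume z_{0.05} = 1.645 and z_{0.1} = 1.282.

n = 90 pairs

For a paired (one-sample on differences) test: n = ((z_{α} + z_β) / d)².
z_{α} + z_β = 1.645 + 1.282 = 2.927.
n = (2.927 / 0.31)² = 9.442² = 89.15.
Round up.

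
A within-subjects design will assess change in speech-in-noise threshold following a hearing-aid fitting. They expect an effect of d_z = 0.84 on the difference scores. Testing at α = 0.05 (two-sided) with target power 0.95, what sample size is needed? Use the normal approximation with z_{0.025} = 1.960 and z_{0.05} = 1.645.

n = 19 pairs

For a paired (one-sample on differences) test: n = ((z_{α/2} + z_β) / d)².
z_{α/2} + z_β = 1.960 + 1.645 = 3.605.
n = (3.605 / 0.84)² = 4.292² = 18.42.
Round up.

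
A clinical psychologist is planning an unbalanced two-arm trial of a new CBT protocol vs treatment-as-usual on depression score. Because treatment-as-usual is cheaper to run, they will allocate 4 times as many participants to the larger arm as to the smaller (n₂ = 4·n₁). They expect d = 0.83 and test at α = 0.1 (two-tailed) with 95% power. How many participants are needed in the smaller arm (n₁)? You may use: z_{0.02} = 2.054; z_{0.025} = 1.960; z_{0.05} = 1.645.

With allocation ratio k = n₂/n₁ = 4, Var(x̄₁−x̄₂) = σ²(1/n₁ + 1/(k·n₁)) = σ²·(k+1)/(k·n₁).
So n₁ = (1 + 1/k)·((z_{α/2} + z_β)/d)² = 1.250 × (3.290/0.83)².
n₁ = 1.250 × 15.71 = 19.6.
Round up: n₁ = 20, giving n₂ = 4 × 20 = 80.

n₁ = 20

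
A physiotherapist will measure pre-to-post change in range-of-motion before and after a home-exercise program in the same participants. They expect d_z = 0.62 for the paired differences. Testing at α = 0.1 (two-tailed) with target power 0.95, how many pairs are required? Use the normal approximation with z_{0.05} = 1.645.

For a paired (one-sample on differences) test: n = ((z_{α/2} + z_β) / d)².
z_{α/2} + z_β = 1.645 + 1.645 = 3.290.
n = (3.290 / 0.62)² = 5.306² = 28.16.
Round up.

n = 29 pairs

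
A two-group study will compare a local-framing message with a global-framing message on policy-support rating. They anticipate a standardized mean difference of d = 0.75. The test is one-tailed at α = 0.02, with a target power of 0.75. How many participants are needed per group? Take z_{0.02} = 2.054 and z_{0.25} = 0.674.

For two independent groups with equal n: n = 2·((z_{α} + z_β) / d)².
z_{α} + z_β = 2.054 + 0.674 = 2.728.
n = 2 × (2.728 / 0.75)² = 2 × 3.637² = 2 × 13.23 = 26.5.
Round up to the next whole participant.

n = 27 per group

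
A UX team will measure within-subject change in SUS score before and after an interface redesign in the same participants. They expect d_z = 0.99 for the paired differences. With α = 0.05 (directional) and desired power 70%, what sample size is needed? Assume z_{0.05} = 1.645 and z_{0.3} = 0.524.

n = 5 pairs

For a paired (one-sample on differences) test: n = ((z_{α} + z_β) / d)².
z_{α} + z_β = 1.645 + 0.524 = 2.169.
n = (2.169 / 0.99)² = 2.191² = 4.80.
Round up.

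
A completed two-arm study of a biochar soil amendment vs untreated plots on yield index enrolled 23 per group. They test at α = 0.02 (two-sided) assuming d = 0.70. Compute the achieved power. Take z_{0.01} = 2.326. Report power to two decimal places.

power ≈ 0.52

For two equal groups, power = Φ(d·√(n/2) − z_{α/2}).
d·√(n/2) = 0.70 × √(23/2) = 0.70 × 3.391 = 2.374.
z_β = 2.374 − 2.326 = 0.048.
Power = Φ(0.048) = 0.519.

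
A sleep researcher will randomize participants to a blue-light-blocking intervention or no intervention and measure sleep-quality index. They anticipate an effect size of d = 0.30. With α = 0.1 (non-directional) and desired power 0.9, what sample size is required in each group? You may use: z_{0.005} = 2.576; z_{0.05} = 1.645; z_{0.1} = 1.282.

n = 191 per group

For two independent groups with equal n: n = 2·((z_{α/2} + z_β) / d)².
z_{α/2} + z_β = 1.645 + 1.282 = 2.927.
n = 2 × (2.927 / 0.30)² = 2 × 9.757² = 2 × 95.19 = 190.4.
Round up to the next whole participant.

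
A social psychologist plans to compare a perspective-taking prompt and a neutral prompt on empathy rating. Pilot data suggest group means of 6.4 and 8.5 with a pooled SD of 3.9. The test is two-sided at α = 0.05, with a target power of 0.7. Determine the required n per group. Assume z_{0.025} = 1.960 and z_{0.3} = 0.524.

Cohen's d = |M₁ − M₂| / SD_pooled = |6.4 − 8.5| / 3.9 = 2.1 / 3.9 = 0.538.
For two independent groups with equal n: n = 2·((z_{α/2} + z_β) / d)².
z_{α/2} + z_β = 1.960 + 0.524 = 2.484.
n = 2 × (2.484 / 0.538)² = 2 × 4.617² = 2 × 21.32 = 42.6.
Round up to the next whole participant.

n = 43 per group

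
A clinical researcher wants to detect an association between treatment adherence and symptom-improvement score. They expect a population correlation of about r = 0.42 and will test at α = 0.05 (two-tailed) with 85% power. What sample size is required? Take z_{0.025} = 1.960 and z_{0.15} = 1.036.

n = 48

Fisher's z: C = ½·ln((1+r)/(1−r)) = ½·ln(2.4483) = 0.4477.
n = ((z_{α/2} + z_β)/C)² + 3.
(1.960 + 1.036) / 0.4477 = 2.996 / 0.4477 = 6.692.
n = 6.692² + 3 = 44.78 + 3 = 47.8.
Round up.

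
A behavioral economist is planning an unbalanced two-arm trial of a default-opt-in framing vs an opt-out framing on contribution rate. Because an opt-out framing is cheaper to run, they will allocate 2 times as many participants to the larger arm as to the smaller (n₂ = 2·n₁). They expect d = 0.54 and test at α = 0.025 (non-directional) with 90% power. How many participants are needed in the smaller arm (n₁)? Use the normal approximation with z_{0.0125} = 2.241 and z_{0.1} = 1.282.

With allocation ratio k = n₂/n₁ = 2, Var(x̄₁−x̄₂) = σ²(1/n₁ + 1/(k·n₁)) = σ²·(k+1)/(k·n₁).
So n₁ = (1 + 1/k)·((z_{α/2} + z_β)/d)² = 1.500 × (3.523/0.54)².
n₁ = 1.500 × 42.56 = 63.8.
Round up: n₁ = 64, giving n₂ = 2 × 64 = 128.

n₁ = 64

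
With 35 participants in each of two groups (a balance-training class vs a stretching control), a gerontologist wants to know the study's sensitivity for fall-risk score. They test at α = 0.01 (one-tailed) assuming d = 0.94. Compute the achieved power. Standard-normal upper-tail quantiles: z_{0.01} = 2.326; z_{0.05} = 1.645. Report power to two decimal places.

For two equal groups, power = Φ(d·√(n/2) − z_{α}).
d·√(n/2) = 0.94 × √(35/2) = 0.94 × 4.183 = 3.932.
z_β = 3.932 − 2.326 = 1.606.
Power = Φ(1.606) = 0.946.

power ≈ 0.95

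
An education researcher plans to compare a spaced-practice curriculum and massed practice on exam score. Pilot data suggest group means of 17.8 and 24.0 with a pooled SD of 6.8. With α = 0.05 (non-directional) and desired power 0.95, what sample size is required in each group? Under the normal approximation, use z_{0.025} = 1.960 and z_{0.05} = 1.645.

n = 32 per group

Cohen's d = |M₁ − M₂| / SD_pooled = |17.8 − 24.0| / 6.8 = 6.2 / 6.8 = 0.912.
For two independent groups with equal n: n = 2·((z_{α/2} + z_β) / d)².
z_{α/2} + z_β = 1.960 + 1.645 = 3.605.
n = 2 × (3.605 / 0.912)² = 2 × 3.953² = 2 × 15.63 = 31.3.
Round up to the next whole participant.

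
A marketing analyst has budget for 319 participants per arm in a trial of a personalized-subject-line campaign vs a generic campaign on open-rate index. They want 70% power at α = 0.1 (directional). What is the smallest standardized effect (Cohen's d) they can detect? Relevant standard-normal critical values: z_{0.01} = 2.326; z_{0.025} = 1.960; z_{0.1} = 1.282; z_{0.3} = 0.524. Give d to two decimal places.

For two independent groups of n = 319 each: d_min = (z_{α} + z_β)·√(2/n).
z-sum = 1.282 + 0.524 = 1.806.
d_min = 1.806 × √(2/319) = 1.806 × 0.0792 = 0.143.

d_min ≈ 0.14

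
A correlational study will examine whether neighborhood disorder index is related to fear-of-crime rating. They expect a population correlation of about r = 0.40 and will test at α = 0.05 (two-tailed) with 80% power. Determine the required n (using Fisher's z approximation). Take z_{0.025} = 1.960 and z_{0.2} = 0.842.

n = 47

Fisher's z: C = ½·ln((1+r)/(1−r)) = ½·ln(2.3333) = 0.4236.
n = ((z_{α/2} + z_β)/C)² + 3.
(1.960 + 0.842) / 0.4236 = 2.802 / 0.4236 = 6.615.
n = 6.615² + 3 = 43.75 + 3 = 46.8.
Round up.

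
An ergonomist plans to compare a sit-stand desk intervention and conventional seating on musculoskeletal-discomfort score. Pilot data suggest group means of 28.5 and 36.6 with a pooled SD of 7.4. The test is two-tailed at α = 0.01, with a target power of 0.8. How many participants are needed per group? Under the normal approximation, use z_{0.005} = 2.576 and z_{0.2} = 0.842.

n = 20 per group

Cohen's d = |M₁ − M₂| / SD_pooled = |28.5 − 36.6| / 7.4 = 8.1 / 7.4 = 1.095.
For two independent groups with equal n: n = 2·((z_{α/2} + z_β) / d)².
z_{α/2} + z_β = 2.576 + 0.842 = 3.418.
n = 2 × (3.418 / 1.095)² = 2 × 3.121² = 2 × 9.74 = 19.5.
Round up to the next whole participant.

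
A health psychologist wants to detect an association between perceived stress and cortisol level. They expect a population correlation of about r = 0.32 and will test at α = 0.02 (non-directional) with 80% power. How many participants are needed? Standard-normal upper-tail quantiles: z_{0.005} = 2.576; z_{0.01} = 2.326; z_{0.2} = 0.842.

Fisher's z: C = ½·ln((1+r)/(1−r)) = ½·ln(1.9412) = 0.3316.
n = ((z_{α/2} + z_β)/C)² + 3.
(2.326 + 0.842) / 0.3316 = 3.168 / 0.3316 = 9.554.
n = 9.554² + 3 = 91.27 + 3 = 94.3.
Round up.

n = 95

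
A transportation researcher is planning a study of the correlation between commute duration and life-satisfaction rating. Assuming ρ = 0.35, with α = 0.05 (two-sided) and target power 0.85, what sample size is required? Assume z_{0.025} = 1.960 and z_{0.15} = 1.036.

n = 71

Fisher's z: C = ½·ln((1+r)/(1−r)) = ½·ln(2.0769) = 0.3654.
n = ((z_{α/2} + z_β)/C)² + 3.
(1.960 + 1.036) / 0.3654 = 2.996 / 0.3654 = 8.199.
n = 8.199² + 3 = 67.23 + 3 = 70.2.
Round up.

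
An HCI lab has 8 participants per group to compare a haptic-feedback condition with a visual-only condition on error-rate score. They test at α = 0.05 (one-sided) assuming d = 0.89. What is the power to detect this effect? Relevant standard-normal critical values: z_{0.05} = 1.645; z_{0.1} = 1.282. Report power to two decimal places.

For two equal groups, power = Φ(d·√(n/2) − z_{α}).
d·√(n/2) = 0.89 × √(8/2) = 0.89 × 2.000 = 1.780.
z_β = 1.780 − 1.645 = 0.135.
Power = Φ(0.135) = 0.554.

power ≈ 0.55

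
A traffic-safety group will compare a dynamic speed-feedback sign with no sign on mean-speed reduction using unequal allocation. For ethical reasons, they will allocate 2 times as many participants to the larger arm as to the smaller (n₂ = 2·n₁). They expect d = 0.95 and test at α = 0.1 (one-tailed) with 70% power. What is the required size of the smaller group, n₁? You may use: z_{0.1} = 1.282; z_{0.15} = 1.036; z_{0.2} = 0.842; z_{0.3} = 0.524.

With allocation ratio k = n₂/n₁ = 2, Var(x̄₁−x̄₂) = σ²(1/n₁ + 1/(k·n₁)) = σ²·(k+1)/(k·n₁).
So n₁ = (1 + 1/k)·((z_{α} + z_β)/d)² = 1.500 × (1.806/0.95)².
n₁ = 1.500 × 3.61 = 5.4.
Round up: n₁ = 6, giving n₂ = 2 × 6 = 12.

n₁ = 6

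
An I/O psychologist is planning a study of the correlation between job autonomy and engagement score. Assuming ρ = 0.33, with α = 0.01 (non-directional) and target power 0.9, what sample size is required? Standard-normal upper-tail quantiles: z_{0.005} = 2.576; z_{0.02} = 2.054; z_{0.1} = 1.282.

n = 130

Fisher's z: C = ½·ln((1+r)/(1−r)) = ½·ln(1.9851) = 0.3428.
n = ((z_{α/2} + z_β)/C)² + 3.
(2.576 + 1.282) / 0.3428 = 3.858 / 0.3428 = 11.254.
n = 11.254² + 3 = 126.66 + 3 = 129.7.
Round up.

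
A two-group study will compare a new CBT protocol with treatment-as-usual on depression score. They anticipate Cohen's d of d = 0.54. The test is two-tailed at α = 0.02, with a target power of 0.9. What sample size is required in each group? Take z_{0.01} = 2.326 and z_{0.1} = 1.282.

n = 90 per group

For two independent groups with equal n: n = 2·((z_{α/2} + z_β) / d)².
z_{α/2} + z_β = 2.326 + 1.282 = 3.608.
n = 2 × (3.608 / 0.54)² = 2 × 6.681² = 2 × 44.64 = 89.3.
Round up to the next whole participant.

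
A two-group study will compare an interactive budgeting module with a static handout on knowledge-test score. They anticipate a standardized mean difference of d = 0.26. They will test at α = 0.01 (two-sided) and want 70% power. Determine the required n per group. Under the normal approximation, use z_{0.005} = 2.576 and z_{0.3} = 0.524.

n = 285 per group

For two independent groups with equal n: n = 2·((z_{α/2} + z_β) / d)².
z_{α/2} + z_β = 2.576 + 0.524 = 3.100.
n = 2 × (3.100 / 0.26)² = 2 × 11.923² = 2 × 142.16 = 284.3.
Round up to the next whole participant.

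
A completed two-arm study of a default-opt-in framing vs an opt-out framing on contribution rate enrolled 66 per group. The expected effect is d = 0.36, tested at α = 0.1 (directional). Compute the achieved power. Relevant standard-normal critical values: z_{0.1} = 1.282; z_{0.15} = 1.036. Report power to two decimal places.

power ≈ 0.78

For two equal groups, power = Φ(d·√(n/2) − z_{α}).
d·√(n/2) = 0.36 × √(66/2) = 0.36 × 5.745 = 2.068.
z_β = 2.068 − 1.282 = 0.786.
Power = Φ(0.786) = 0.784.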